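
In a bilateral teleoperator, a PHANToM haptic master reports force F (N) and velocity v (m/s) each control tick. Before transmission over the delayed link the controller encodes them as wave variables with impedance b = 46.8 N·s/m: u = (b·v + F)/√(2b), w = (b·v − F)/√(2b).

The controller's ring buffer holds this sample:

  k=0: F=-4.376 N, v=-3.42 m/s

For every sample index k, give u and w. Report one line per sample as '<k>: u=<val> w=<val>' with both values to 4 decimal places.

k=0: b·v=46.8×(-3.42)=-160.0560; √(2b)=9.6747; u=(-160.0560+(-4.376))/9.6747=-16.9961, w=(-160.0560−(-4.376))/9.6747=-16.0914

0: u=-16.9961 w=-16.0914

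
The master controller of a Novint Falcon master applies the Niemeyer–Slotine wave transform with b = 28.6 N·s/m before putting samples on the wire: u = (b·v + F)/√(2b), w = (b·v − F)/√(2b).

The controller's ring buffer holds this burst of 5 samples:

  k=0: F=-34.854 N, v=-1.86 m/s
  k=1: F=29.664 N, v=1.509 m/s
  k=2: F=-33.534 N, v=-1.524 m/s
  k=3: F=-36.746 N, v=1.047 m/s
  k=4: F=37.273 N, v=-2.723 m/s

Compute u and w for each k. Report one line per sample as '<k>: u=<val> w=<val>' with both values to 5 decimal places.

k=0: b·v=28.6×(-1.86)=-53.19600; √(2b)=7.56307; u=(-53.19600+(-34.854))/7.56307=-11.64210, w=(-53.19600−(-34.854))/7.56307=-2.42521
k=1: b·v=28.6×1.509=43.15740; √(2b)=7.56307; u=(43.15740+29.664)/7.56307=9.62855, w=(43.15740−29.664)/7.56307=1.78412
k=2: b·v=28.6×(-1.524)=-43.58640; √(2b)=7.56307; u=(-43.58640+(-33.534))/7.56307=-10.19697, w=(-43.58640−(-33.534))/7.56307=-1.32914
k=3: b·v=28.6×1.047=29.94420; √(2b)=7.56307; u=(29.94420+(-36.746))/7.56307=-0.89934, w=(29.94420−(-36.746))/7.56307=8.81788
k=4: b·v=28.6×(-2.723)=-77.87780; √(2b)=7.56307; u=(-77.87780+37.273)/7.56307=-5.36883, w=(-77.87780−37.273)/7.56307=-15.22541

0: u=-11.64210 w=-2.42521
1: u=9.62855 w=1.78412
2: u=-10.19697 w=-1.32914
3: u=-0.89934 w=8.81788
4: u=-5.36883 w=-15.22541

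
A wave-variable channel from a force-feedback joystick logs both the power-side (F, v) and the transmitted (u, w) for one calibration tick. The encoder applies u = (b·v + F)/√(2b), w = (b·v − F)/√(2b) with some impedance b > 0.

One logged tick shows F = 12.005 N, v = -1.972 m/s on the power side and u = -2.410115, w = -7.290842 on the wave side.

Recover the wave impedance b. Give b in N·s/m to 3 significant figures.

b = 12.1 N·s/m

u + w = -9.700957;  u + w = √(2b)·v, so √(2b) = -9.700957/(-1.972) = 4.919349.
b = (√(2b))²/2 = 24.199998/2 = 12.099999.
(Check via u − w = 2F/√(2b): u − w = 4.880727, 2F/√(2b) = 4.880727.)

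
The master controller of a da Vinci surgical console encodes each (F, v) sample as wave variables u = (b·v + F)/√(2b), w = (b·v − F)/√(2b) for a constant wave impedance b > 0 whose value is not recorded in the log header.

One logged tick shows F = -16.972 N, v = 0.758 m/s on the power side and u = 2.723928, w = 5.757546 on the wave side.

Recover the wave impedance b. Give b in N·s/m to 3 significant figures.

u + w = 8.481474;  u + w = √(2b)·v, so √(2b) = 8.481474/0.758 = 11.189280.
b = (√(2b))²/2 = 125.199980/2 = 62.599990.
(Check via u − w = 2F/√(2b): u − w = -3.033618, 2F/√(2b) = -3.033618.)

b = 62.6 N·s/m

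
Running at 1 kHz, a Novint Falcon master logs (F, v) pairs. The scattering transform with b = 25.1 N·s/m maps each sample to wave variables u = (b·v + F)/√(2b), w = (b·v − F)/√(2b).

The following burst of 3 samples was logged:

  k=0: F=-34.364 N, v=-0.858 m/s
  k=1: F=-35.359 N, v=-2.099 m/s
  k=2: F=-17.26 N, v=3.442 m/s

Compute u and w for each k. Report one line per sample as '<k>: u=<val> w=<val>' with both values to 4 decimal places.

0: u=-7.8897 w=1.8106
1: u=-12.4265 w=-2.4454
2: u=9.7576 w=14.6297

k=0: b·v=25.1×(-0.858)=-21.5358; √(2b)=7.0852; u=(-21.5358+(-34.364))/7.0852=-7.8897, w=(-21.5358−(-34.364))/7.0852=1.8106
k=1: b·v=25.1×(-2.099)=-52.6849; √(2b)=7.0852; u=(-52.6849+(-35.359))/7.0852=-12.4265, w=(-52.6849−(-35.359))/7.0852=-2.4454
k=2: b·v=25.1×3.442=86.3942; √(2b)=7.0852; u=(86.3942+(-17.26))/7.0852=9.7576, w=(86.3942−(-17.26))/7.0852=14.6297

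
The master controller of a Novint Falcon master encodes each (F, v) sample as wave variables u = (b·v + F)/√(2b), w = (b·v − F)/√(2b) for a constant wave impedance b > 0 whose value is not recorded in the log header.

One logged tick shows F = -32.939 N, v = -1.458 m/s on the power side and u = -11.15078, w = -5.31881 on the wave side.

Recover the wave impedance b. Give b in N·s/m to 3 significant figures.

b = 63.8 N·s/m

u + w = -16.4696;  u + w = √(2b)·v, so √(2b) = -16.4696/(-1.458) = 11.2960.
b = (√(2b))²/2 = 127.6000/2 = 63.8000.
(Check via u − w = 2F/√(2b): u − w = -5.8320, 2F/√(2b) = -5.8320.)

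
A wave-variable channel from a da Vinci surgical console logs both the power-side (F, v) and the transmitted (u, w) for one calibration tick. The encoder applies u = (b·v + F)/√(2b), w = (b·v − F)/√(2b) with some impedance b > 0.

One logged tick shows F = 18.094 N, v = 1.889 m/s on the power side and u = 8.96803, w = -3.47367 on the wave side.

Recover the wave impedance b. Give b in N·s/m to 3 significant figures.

u + w = 5.4944;  u + w = √(2b)·v, so √(2b) = 5.4944/1.889 = 2.9086.
b = (√(2b))²/2 = 8.4600/2 = 4.2300.
(Check via u − w = 2F/√(2b): u − w = 12.4417, 2F/√(2b) = 12.4417.)

b = 4.23 N·s/m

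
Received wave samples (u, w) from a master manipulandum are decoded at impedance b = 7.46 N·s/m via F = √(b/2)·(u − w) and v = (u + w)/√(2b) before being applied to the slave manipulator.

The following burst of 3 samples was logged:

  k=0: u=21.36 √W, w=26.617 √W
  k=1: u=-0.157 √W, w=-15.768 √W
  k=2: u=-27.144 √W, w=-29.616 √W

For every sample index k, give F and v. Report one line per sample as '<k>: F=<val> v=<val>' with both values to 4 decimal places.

0: F=-10.1530 v=12.4208
1: F=30.1498 v=-4.1228
2: F=4.7742 v=-14.6946

k=0: u−w=-5.2570, u+w=47.9770; √(b/2)=1.9313, √(2b)=3.8626; F=1.9313×(-5.257)=-10.1530, v=47.9770/3.8626=12.4208
k=1: u−w=15.6110, u+w=-15.9250; √(b/2)=1.9313, √(2b)=3.8626; F=1.9313×15.611=30.1498, v=-15.9250/3.8626=-4.1228
k=2: u−w=2.4720, u+w=-56.7600; √(b/2)=1.9313, √(2b)=3.8626; F=1.9313×2.472=4.7742, v=-56.7600/3.8626=-14.6946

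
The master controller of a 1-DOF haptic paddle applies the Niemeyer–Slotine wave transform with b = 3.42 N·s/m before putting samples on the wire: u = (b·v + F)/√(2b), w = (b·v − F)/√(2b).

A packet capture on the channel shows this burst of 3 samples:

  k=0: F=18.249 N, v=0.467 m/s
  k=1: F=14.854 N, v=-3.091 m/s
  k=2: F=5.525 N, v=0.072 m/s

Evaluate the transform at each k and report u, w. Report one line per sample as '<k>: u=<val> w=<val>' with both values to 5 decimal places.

k=0: b·v=3.42×0.467=1.59714; √(2b)=2.61534; u=(1.59714+18.249)/2.61534=7.58836, w=(1.59714−18.249)/2.61534=-6.36700
k=1: b·v=3.42×(-3.091)=-10.57122; √(2b)=2.61534; u=(-10.57122+14.854)/2.61534=1.63756, w=(-10.57122−14.854)/2.61534=-9.72158
k=2: b·v=3.42×0.072=0.24624; √(2b)=2.61534; u=(0.24624+5.525)/2.61534=2.20669, w=(0.24624−5.525)/2.61534=-2.01838

0: u=7.58836 w=-6.36700
1: u=1.63756 w=-9.72158
2: u=2.20669 w=-2.01838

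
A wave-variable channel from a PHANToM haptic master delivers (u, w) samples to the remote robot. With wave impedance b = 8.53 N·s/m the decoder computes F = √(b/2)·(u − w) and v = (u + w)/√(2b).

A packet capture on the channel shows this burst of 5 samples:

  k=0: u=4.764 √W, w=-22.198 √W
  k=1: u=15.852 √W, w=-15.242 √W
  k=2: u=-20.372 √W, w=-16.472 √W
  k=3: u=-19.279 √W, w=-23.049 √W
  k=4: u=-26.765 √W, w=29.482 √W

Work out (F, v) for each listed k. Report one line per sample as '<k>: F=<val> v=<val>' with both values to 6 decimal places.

k=0: u−w=26.962000, u+w=-17.434000; √(b/2)=2.065188, √(2b)=4.130375; F=2.065188×26.962=55.681589, v=-17.434000/4.130375=-4.220924
k=1: u−w=31.094000, u+w=0.610000; √(b/2)=2.065188, √(2b)=4.130375; F=2.065188×31.094=64.214945, v=0.610000/4.130375=0.147686
k=2: u−w=-3.900000, u+w=-36.844000; √(b/2)=2.065188, √(2b)=4.130375; F=2.065188×(-3.9)=-8.054232, v=-36.844000/4.130375=-8.920255
k=3: u−w=3.770000, u+w=-42.328000; √(b/2)=2.065188, √(2b)=4.130375; F=2.065188×3.77=7.785757, v=-42.328000/4.130375=-10.247979
k=4: u−w=-56.247000, u+w=2.717000; √(b/2)=2.065188, √(2b)=4.130375; F=2.065188×(-56.247)=-116.160609, v=2.717000/4.130375=0.657809

0: F=55.681589 v=-4.220924
1: F=64.214945 v=0.147686
2: F=-8.054232 v=-8.920255
3: F=7.785757 v=-10.247979
4: F=-116.160609 v=0.657809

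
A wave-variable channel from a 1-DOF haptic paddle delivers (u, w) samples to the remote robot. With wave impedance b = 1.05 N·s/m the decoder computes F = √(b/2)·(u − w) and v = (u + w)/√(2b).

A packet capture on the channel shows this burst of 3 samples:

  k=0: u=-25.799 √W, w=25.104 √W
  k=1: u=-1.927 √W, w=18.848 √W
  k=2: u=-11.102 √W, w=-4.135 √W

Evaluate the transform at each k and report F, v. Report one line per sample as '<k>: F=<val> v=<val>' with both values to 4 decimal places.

k=0: u−w=-50.9030, u+w=-0.6950; √(b/2)=0.7246, √(2b)=1.4491; F=0.7246×(-50.903)=-36.8827, v=-0.6950/1.4491=-0.4796
k=1: u−w=-20.7750, u+w=16.9210; √(b/2)=0.7246, √(2b)=1.4491; F=0.7246×(-20.775)=-15.0529, v=16.9210/1.4491=11.6766
k=2: u−w=-6.9670, u+w=-15.2370; √(b/2)=0.7246, √(2b)=1.4491; F=0.7246×(-6.967)=-5.0481, v=-15.2370/1.4491=-10.5145

0: F=-36.8827 v=-0.4796
1: F=-15.0529 v=11.6766
2: F=-5.0481 v=-10.5145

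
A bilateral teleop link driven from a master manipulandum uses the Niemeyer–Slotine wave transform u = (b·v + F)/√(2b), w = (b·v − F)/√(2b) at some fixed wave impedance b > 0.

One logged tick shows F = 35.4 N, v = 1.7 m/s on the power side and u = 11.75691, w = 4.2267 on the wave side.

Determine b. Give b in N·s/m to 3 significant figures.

b = 44.2 N·s/m

u + w = 15.9836;  u + w = √(2b)·v, so √(2b) = 15.9836/1.7 = 9.4021.
b = (√(2b))²/2 = 88.3999/2 = 44.2000.
(Check via u − w = 2F/√(2b): u − w = 7.5302, 2F/√(2b) = 7.5302.)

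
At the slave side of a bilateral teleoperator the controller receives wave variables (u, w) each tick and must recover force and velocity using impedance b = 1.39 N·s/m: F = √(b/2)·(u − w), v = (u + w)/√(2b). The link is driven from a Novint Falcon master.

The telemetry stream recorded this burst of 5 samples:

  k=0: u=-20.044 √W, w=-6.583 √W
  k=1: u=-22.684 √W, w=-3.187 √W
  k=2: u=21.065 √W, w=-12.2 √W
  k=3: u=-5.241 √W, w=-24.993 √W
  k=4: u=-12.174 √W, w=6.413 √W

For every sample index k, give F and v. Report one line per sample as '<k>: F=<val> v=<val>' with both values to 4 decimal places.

0: F=-11.2220 v=-15.9698
1: F=-16.2540 v=-15.5164
2: F=27.7319 v=5.3169
3: F=16.4666 v=-18.1331
4: F=-15.4954 v=-3.4552

k=0: u−w=-13.4610, u+w=-26.6270; √(b/2)=0.8337, √(2b)=1.6673; F=0.8337×(-13.461)=-11.2220, v=-26.6270/1.6673=-15.9698
k=1: u−w=-19.4970, u+w=-25.8710; √(b/2)=0.8337, √(2b)=1.6673; F=0.8337×(-19.497)=-16.2540, v=-25.8710/1.6673=-15.5164
k=2: u−w=33.2650, u+w=8.8650; √(b/2)=0.8337, √(2b)=1.6673; F=0.8337×33.265=27.7319, v=8.8650/1.6673=5.3169
k=3: u−w=19.7520, u+w=-30.2340; √(b/2)=0.8337, √(2b)=1.6673; F=0.8337×19.752=16.4666, v=-30.2340/1.6673=-18.1331
k=4: u−w=-18.5870, u+w=-5.7610; √(b/2)=0.8337, √(2b)=1.6673; F=0.8337×(-18.587)=-15.4954, v=-5.7610/1.6673=-3.4552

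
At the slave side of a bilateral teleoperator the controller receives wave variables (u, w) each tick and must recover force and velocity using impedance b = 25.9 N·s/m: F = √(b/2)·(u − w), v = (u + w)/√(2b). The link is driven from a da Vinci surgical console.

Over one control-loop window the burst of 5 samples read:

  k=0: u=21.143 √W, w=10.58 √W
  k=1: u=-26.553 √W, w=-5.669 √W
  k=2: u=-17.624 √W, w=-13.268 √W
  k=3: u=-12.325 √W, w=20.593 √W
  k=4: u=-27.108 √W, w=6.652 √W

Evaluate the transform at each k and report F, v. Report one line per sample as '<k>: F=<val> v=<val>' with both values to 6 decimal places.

0: F=38.012126 v=4.407673
1: F=-75.153389 v=-4.477005
2: F=-15.675549 v=-4.292212
3: F=-118.459072 v=1.148777
4: F=-121.489102 v=-2.842208

k=0: u−w=10.563000, u+w=31.723000; √(b/2)=3.598611, √(2b)=7.197222; F=3.598611×10.563=38.012126, v=31.723000/7.197222=4.407673
k=1: u−w=-20.884000, u+w=-32.222000; √(b/2)=3.598611, √(2b)=7.197222; F=3.598611×(-20.884)=-75.153389, v=-32.222000/7.197222=-4.477005
k=2: u−w=-4.356000, u+w=-30.892000; √(b/2)=3.598611, √(2b)=7.197222; F=3.598611×(-4.356)=-15.675549, v=-30.892000/7.197222=-4.292212
k=3: u−w=-32.918000, u+w=8.268000; √(b/2)=3.598611, √(2b)=7.197222; F=3.598611×(-32.918)=-118.459072, v=8.268000/7.197222=1.148777
k=4: u−w=-33.760000, u+w=-20.456000; √(b/2)=3.598611, √(2b)=7.197222; F=3.598611×(-33.76)=-121.489102, v=-20.456000/7.197222=-2.842208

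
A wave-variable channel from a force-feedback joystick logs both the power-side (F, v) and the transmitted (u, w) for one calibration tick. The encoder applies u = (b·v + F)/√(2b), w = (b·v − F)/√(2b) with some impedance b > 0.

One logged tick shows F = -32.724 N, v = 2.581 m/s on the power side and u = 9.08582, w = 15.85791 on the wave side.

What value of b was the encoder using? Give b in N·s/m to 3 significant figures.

u + w = 24.9437;  u + w = √(2b)·v, so √(2b) = 24.9437/2.581 = 9.6644.
b = (√(2b))²/2 = 93.4000/2 = 46.7000.
(Check via u − w = 2F/√(2b): u − w = -6.7721, 2F/√(2b) = -6.7721.)

b = 46.7 N·s/m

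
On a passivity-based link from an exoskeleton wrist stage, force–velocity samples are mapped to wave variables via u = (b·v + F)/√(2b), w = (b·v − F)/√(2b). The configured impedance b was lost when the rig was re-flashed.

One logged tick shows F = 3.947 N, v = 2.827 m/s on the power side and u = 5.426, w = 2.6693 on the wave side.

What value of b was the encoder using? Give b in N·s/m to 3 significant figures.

b = 4.1 N·s/m

u + w = 8.0953;  u + w = √(2b)·v, so √(2b) = 8.0953/2.827 = 2.8636.
b = (√(2b))²/2 = 8.2000/2 = 4.1000.
(Check via u − w = 2F/√(2b): u − w = 2.7567, 2F/√(2b) = 2.7567.)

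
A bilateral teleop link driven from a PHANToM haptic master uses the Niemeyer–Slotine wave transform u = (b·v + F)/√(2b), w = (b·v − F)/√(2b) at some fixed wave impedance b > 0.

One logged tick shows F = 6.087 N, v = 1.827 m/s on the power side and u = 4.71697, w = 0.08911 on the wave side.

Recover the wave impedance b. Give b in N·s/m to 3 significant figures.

u + w = 4.80608;  u + w = √(2b)·v, so √(2b) = 4.80608/1.827 = 2.63059.
b = (√(2b))²/2 = 6.91998/2 = 3.45999.
(Check via u − w = 2F/√(2b): u − w = 4.62786, 2F/√(2b) = 4.62787.)

b = 3.46 N·s/m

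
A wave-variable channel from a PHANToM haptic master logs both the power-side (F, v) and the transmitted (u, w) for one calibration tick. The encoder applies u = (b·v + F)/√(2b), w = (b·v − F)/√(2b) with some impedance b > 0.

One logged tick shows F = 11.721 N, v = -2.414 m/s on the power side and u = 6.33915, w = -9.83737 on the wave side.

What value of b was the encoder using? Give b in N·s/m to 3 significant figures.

b = 1.05 N·s/m

u + w = -3.49822;  u + w = √(2b)·v, so √(2b) = -3.49822/(-2.414) = 1.44914.
b = (√(2b))²/2 = 2.10000/2 = 1.05000.
(Check via u − w = 2F/√(2b): u − w = 16.17652, 2F/√(2b) = 16.17651.)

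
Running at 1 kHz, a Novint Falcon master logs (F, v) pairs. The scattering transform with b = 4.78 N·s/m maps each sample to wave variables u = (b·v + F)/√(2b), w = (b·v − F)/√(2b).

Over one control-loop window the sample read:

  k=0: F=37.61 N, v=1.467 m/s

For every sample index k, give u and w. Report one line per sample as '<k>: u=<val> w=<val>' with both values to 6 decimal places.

0: u=14.431870 w=-9.896016

k=0: b·v=4.78×1.467=7.012260; √(2b)=3.091925; u=(7.012260+37.61)/3.091925=14.431870, w=(7.012260−37.61)/3.091925=-9.896016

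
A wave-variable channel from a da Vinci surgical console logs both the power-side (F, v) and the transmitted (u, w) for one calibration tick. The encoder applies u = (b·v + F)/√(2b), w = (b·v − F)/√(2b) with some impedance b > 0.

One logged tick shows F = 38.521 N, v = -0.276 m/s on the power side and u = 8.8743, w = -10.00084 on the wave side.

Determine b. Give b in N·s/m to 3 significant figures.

b = 8.33 N·s/m

u + w = -1.12654;  u + w = √(2b)·v, so √(2b) = -1.12654/(-0.276) = 4.08167.
b = (√(2b))²/2 = 16.66000/2 = 8.33000.
(Check via u − w = 2F/√(2b): u − w = 18.87514, 2F/√(2b) = 18.87513.)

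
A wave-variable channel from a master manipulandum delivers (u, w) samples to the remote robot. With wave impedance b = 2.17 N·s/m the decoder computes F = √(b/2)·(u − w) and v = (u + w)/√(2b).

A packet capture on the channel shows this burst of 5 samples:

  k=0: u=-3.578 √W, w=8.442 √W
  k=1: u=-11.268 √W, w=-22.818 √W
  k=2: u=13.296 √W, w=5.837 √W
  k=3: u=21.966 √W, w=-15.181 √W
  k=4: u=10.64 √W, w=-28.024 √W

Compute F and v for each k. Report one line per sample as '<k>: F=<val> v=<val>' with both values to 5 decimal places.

k=0: u−w=-12.02000, u+w=4.86400; √(b/2)=1.04163, √(2b)=2.08327; F=1.04163×(-12.02)=-12.52043, v=4.86400/2.08327=2.33479
k=1: u−w=11.55000, u+w=-34.08600; √(b/2)=1.04163, √(2b)=2.08327; F=1.04163×11.55=12.03086, v=-34.08600/2.08327=-16.36180
k=2: u−w=7.45900, u+w=19.13300; √(b/2)=1.04163, √(2b)=2.08327; F=1.04163×7.459=7.76954, v=19.13300/2.08327=9.18413
k=3: u−w=37.14700, u+w=6.78500; √(b/2)=1.04163, √(2b)=2.08327; F=1.04163×37.147=38.69355, v=6.78500/2.08327=3.25690
k=4: u−w=38.66400, u+w=-17.38400; √(b/2)=1.04163, √(2b)=2.08327; F=1.04163×38.664=40.27371, v=-17.38400/2.08327=-8.34459

0: F=-12.52043 v=2.33479
1: F=12.03086 v=-16.36180
2: F=7.76954 v=9.18413
3: F=38.69355 v=3.25690
4: F=40.27371 v=-8.34459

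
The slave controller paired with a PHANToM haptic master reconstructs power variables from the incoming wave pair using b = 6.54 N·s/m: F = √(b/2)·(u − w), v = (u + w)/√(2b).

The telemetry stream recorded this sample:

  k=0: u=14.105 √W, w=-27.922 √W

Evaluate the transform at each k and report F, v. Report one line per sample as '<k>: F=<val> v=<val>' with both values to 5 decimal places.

k=0: u−w=42.02700, u+w=-13.81700; √(b/2)=1.80831, √(2b)=3.61663; F=1.80831×42.027=75.99802, v=-13.81700/3.61663=-3.82041

0: F=75.99802 v=-3.82041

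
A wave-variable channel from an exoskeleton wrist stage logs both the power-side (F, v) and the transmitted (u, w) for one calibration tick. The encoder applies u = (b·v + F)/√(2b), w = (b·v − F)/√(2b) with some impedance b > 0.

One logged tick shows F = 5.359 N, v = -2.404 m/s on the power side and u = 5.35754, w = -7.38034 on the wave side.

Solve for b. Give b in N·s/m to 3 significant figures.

b = 0.354 N·s/m

u + w = -2.02280;  u + w = √(2b)·v, so √(2b) = -2.02280/(-2.404) = 0.84143.
b = (√(2b))²/2 = 0.70801/2 = 0.35400.
(Check via u − w = 2F/√(2b): u − w = 12.73788, 2F/√(2b) = 12.73782.)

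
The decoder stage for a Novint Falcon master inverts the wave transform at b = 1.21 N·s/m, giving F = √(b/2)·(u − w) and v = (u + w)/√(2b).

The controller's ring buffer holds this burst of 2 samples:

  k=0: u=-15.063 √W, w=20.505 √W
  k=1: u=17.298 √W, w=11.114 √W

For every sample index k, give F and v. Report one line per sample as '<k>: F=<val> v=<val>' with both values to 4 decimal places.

k=0: u−w=-35.5680, u+w=5.4420; √(b/2)=0.7778, √(2b)=1.5556; F=0.7778×(-35.568)=-27.6654, v=5.4420/1.5556=3.4983
k=1: u−w=6.1840, u+w=28.4120; √(b/2)=0.7778, √(2b)=1.5556; F=0.7778×6.184=4.8100, v=28.4120/1.5556=18.2639

0: F=-27.6654 v=3.4983
1: F=4.8100 v=18.2639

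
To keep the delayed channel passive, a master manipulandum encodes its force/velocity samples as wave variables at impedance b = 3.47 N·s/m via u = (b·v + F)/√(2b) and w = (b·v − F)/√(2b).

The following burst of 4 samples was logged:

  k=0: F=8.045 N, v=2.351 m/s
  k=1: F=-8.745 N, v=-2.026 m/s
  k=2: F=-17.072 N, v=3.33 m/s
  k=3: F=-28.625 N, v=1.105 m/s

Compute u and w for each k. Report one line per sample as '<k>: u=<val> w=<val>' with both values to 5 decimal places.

k=0: b·v=3.47×2.351=8.15797; √(2b)=2.63439; u=(8.15797+8.045)/2.63439=6.15056, w=(8.15797−8.045)/2.63439=0.04288
k=1: b·v=3.47×(-2.026)=-7.03022; √(2b)=2.63439; u=(-7.03022+(-8.745))/2.63439=-5.98819, w=(-7.03022−(-8.745))/2.63439=0.65092
k=2: b·v=3.47×3.33=11.55510; √(2b)=2.63439; u=(11.55510+(-17.072))/2.63439=-2.09419, w=(11.55510−(-17.072))/2.63439=10.86670
k=3: b·v=3.47×1.105=3.83435; √(2b)=2.63439; u=(3.83435+(-28.625))/2.63439=-9.41040, w=(3.83435−(-28.625))/2.63439=12.32140

0: u=6.15056 w=0.04288
1: u=-5.98819 w=0.65092
2: u=-2.09419 w=10.86670
3: u=-9.41040 w=12.32140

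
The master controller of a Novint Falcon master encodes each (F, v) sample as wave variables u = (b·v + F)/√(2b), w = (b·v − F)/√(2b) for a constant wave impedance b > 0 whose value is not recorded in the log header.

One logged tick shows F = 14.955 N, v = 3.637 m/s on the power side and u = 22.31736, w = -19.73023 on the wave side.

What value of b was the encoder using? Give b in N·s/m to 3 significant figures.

b = 0.253 N·s/m

u + w = 2.5871;  u + w = √(2b)·v, so √(2b) = 2.5871/3.637 = 0.7113.
b = (√(2b))²/2 = 0.5060/2 = 0.2530.
(Check via u − w = 2F/√(2b): u − w = 42.0476, 2F/√(2b) = 42.0476.)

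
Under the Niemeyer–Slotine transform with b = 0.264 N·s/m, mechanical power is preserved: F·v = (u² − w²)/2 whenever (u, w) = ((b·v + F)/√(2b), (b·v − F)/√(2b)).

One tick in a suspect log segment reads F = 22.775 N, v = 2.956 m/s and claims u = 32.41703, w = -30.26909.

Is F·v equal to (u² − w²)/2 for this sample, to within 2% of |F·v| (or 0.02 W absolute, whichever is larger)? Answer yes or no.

yes

F·v = 22.775×2.956 = 67.3229 W.
(u² − w²)/2 = (1050.8638 − 916.2178)/2 = 67.3230 W.
|Δ| = 0.0001;  2% of max(1, |F·v|) = 1.3465.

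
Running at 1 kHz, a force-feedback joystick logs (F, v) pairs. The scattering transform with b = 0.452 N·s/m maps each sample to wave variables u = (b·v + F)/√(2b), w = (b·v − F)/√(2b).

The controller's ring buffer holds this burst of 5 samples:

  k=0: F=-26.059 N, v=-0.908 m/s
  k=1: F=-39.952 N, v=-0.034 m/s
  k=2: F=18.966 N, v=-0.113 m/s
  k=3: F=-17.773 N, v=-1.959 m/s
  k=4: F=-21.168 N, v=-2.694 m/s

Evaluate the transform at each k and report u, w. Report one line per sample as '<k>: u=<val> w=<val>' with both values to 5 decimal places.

0: u=-27.83942 w=26.97610
1: u=-42.03600 w=42.00367
2: u=19.89392 w=-20.00136
3: u=-19.62419 w=17.76160
4: u=-23.54432 w=20.98290

k=0: b·v=0.452×(-0.908)=-0.41042; √(2b)=0.95079; u=(-0.41042+(-26.059))/0.95079=-27.83942, w=(-0.41042−(-26.059))/0.95079=26.97610
k=1: b·v=0.452×(-0.034)=-0.01537; √(2b)=0.95079; u=(-0.01537+(-39.952))/0.95079=-42.03600, w=(-0.01537−(-39.952))/0.95079=42.00367
k=2: b·v=0.452×(-0.113)=-0.05108; √(2b)=0.95079; u=(-0.05108+18.966)/0.95079=19.89392, w=(-0.05108−18.966)/0.95079=-20.00136
k=3: b·v=0.452×(-1.959)=-0.88547; √(2b)=0.95079; u=(-0.88547+(-17.773))/0.95079=-19.62419, w=(-0.88547−(-17.773))/0.95079=17.76160
k=4: b·v=0.452×(-2.694)=-1.21769; √(2b)=0.95079; u=(-1.21769+(-21.168))/0.95079=-23.54432, w=(-1.21769−(-21.168))/0.95079=20.98290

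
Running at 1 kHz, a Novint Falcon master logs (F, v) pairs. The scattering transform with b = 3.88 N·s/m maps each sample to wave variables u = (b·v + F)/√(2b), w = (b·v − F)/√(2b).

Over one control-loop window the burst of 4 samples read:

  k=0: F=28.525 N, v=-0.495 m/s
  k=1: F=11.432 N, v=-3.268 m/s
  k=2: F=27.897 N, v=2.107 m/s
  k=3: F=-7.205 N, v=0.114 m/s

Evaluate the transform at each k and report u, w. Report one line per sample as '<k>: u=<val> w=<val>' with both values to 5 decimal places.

k=0: b·v=3.88×(-0.495)=-1.92060; √(2b)=2.78568; u=(-1.92060+28.525)/2.78568=9.55042, w=(-1.92060−28.525)/2.78568=-10.92933
k=1: b·v=3.88×(-3.268)=-12.67984; √(2b)=2.78568; u=(-12.67984+11.432)/2.78568=-0.44795, w=(-12.67984−11.432)/2.78568=-8.65565
k=2: b·v=3.88×2.107=8.17516; √(2b)=2.78568; u=(8.17516+27.897)/2.78568=12.94915, w=(8.17516−27.897)/2.78568=-7.07973
k=3: b·v=3.88×0.114=0.44232; √(2b)=2.78568; u=(0.44232+(-7.205))/2.78568=-2.42766, w=(0.44232−(-7.205))/2.78568=2.74523

0: u=9.55042 w=-10.92933
1: u=-0.44795 w=-8.65565
2: u=12.94915 w=-7.07973
3: u=-2.42766 w=2.74523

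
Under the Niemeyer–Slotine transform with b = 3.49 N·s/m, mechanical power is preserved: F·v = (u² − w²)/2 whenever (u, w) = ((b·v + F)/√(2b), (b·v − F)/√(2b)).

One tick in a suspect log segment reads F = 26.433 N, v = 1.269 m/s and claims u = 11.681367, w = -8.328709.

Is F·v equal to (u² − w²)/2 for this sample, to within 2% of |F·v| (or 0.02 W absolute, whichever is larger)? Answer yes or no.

F·v = 26.433×1.269 = 33.543477 W.
(u² − w²)/2 = (136.454335 − 69.367394)/2 = 33.543471 W.
|Δ| = 0.000006;  2% of max(1, |F·v|) = 0.670870.

yes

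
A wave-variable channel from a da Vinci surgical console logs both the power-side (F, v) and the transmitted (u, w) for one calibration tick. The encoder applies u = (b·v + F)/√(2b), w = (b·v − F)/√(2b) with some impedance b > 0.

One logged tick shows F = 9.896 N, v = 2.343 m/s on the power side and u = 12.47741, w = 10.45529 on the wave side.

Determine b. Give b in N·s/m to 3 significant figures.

u + w = 22.9327;  u + w = √(2b)·v, so √(2b) = 22.9327/2.343 = 9.7878.
b = (√(2b))²/2 = 95.8001/2 = 47.9000.
(Check via u − w = 2F/√(2b): u − w = 2.0221, 2F/√(2b) = 2.0221.)

b = 47.9 N·s/m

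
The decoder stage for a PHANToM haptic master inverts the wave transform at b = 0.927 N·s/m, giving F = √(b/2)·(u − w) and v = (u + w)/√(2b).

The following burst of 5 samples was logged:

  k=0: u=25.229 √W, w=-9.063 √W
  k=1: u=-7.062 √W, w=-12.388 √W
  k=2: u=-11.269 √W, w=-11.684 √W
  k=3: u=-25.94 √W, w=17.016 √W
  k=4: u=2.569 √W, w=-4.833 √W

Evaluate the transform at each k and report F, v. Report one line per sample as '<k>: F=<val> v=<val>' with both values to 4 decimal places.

k=0: u−w=34.2920, u+w=16.1660; √(b/2)=0.6808, √(2b)=1.3616; F=0.6808×34.292=23.3463, v=16.1660/1.3616=11.8727
k=1: u−w=5.3260, u+w=-19.4500; √(b/2)=0.6808, √(2b)=1.3616; F=0.6808×5.326=3.6260, v=-19.4500/1.3616=-14.2845
k=2: u−w=0.4150, u+w=-22.9530; √(b/2)=0.6808, √(2b)=1.3616; F=0.6808×0.415=0.2825, v=-22.9530/1.3616=-16.8572
k=3: u−w=-42.9560, u+w=-8.9240; √(b/2)=0.6808, √(2b)=1.3616; F=0.6808×(-42.956)=-29.2448, v=-8.9240/1.3616=-6.5540
k=4: u−w=7.4020, u+w=-2.2640; √(b/2)=0.6808, √(2b)=1.3616; F=0.6808×7.402=5.0393, v=-2.2640/1.3616=-1.6627

0: F=23.3463 v=11.8727
1: F=3.6260 v=-14.2845
2: F=0.2825 v=-16.8572
3: F=-29.2448 v=-6.5540
4: F=5.0393 v=-1.6627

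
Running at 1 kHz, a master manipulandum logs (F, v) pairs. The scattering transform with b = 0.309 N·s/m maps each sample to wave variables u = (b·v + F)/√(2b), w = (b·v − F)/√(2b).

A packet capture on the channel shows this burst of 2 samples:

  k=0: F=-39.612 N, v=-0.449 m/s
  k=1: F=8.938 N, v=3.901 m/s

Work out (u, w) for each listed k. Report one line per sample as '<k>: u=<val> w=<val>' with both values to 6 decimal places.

0: u=-50.565114 w=50.212142
1: u=12.902970 w=-9.836278

k=0: b·v=0.309×(-0.449)=-0.138741; √(2b)=0.786130; u=(-0.138741+(-39.612))/0.786130=-50.565114, w=(-0.138741−(-39.612))/0.786130=50.212142
k=1: b·v=0.309×3.901=1.205409; √(2b)=0.786130; u=(1.205409+8.938)/0.786130=12.902970, w=(1.205409−8.938)/0.786130=-9.836278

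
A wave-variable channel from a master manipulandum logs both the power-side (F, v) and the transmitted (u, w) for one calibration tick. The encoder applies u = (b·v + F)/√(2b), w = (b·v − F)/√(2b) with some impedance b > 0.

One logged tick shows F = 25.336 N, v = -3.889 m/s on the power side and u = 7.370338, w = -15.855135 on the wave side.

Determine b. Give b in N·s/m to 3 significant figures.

b = 2.38 N·s/m

u + w = -8.484797;  u + w = √(2b)·v, so √(2b) = -8.484797/(-3.889) = 2.181743.
b = (√(2b))²/2 = 4.760001/2 = 2.380000.
(Check via u − w = 2F/√(2b): u − w = 23.225473, 2F/√(2b) = 23.225471.)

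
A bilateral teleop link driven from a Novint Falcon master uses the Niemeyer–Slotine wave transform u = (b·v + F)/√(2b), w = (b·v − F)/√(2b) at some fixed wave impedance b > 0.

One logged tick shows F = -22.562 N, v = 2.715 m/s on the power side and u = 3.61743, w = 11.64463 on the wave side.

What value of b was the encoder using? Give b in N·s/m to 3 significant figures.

u + w = 15.26206;  u + w = √(2b)·v, so √(2b) = 15.26206/2.715 = 5.62138.
b = (√(2b))²/2 = 31.59997/2 = 15.79998.
(Check via u − w = 2F/√(2b): u − w = -8.02720, 2F/√(2b) = -8.02720.)

b = 15.8 N·s/m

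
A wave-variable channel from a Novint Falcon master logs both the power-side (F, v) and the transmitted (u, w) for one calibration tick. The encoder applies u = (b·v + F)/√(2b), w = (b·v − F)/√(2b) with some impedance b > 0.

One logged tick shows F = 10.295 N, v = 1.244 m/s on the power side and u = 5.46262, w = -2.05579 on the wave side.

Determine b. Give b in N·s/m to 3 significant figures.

b = 3.75 N·s/m

u + w = 3.4068;  u + w = √(2b)·v, so √(2b) = 3.4068/1.244 = 2.7386.
b = (√(2b))²/2 = 7.5000/2 = 3.7500.
(Check via u − w = 2F/√(2b): u − w = 7.5184, 2F/√(2b) = 7.5184.)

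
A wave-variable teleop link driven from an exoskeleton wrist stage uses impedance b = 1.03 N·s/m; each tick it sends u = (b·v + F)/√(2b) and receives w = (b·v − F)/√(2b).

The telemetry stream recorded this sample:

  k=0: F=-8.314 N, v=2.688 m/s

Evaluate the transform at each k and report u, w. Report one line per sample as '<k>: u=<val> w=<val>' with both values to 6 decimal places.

0: u=-3.863635 w=7.721641

k=0: b·v=1.03×2.688=2.768640; √(2b)=1.435270; u=(2.768640+(-8.314))/1.435270=-3.863635, w=(2.768640−(-8.314))/1.435270=7.721641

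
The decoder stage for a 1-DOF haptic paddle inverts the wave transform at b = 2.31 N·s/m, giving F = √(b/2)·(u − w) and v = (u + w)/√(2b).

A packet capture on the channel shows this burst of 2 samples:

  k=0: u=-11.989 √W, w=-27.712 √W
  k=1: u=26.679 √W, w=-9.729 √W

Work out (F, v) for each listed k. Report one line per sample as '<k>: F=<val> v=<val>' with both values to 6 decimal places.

0: F=16.897654 v=-18.470577
1: F=39.128015 v=7.885854

k=0: u−w=15.723000, u+w=-39.701000; √(b/2)=1.074709, √(2b)=2.149419; F=1.074709×15.723=16.897654, v=-39.701000/2.149419=-18.470577
k=1: u−w=36.408000, u+w=16.950000; √(b/2)=1.074709, √(2b)=2.149419; F=1.074709×36.408=39.128015, v=16.950000/2.149419=7.885854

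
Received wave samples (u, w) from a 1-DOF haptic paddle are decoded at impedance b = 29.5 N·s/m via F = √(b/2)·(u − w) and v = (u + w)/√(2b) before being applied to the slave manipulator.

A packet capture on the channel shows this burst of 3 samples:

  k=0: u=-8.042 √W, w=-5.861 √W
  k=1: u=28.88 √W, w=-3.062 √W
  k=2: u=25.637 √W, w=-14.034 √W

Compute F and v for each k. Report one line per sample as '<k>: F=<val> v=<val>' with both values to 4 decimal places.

0: F=-8.3763 v=-1.8100
1: F=122.6756 v=3.3612
2: F=152.3594 v=1.5106

k=0: u−w=-2.1810, u+w=-13.9030; √(b/2)=3.8406, √(2b)=7.6811; F=3.8406×(-2.181)=-8.3763, v=-13.9030/7.6811=-1.8100
k=1: u−w=31.9420, u+w=25.8180; √(b/2)=3.8406, √(2b)=7.6811; F=3.8406×31.942=122.6756, v=25.8180/7.6811=3.3612
k=2: u−w=39.6710, u+w=11.6030; √(b/2)=3.8406, √(2b)=7.6811; F=3.8406×39.671=152.3594, v=11.6030/7.6811=1.5106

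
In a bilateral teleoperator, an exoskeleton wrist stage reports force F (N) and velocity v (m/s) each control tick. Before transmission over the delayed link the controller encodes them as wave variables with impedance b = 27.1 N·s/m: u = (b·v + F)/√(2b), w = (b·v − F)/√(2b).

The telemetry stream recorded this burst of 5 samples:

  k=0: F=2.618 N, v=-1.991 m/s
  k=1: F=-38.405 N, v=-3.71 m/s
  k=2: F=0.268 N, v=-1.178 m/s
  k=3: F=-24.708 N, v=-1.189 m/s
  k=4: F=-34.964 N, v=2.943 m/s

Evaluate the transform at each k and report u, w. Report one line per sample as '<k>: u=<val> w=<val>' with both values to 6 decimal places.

k=0: b·v=27.1×(-1.991)=-53.956100; √(2b)=7.362065; u=(-53.956100+2.618)/7.362065=-6.973329, w=(-53.956100−2.618)/7.362065=-7.684542
k=1: b·v=27.1×(-3.71)=-100.541000; √(2b)=7.362065; u=(-100.541000+(-38.405))/7.362065=-18.873238, w=(-100.541000−(-38.405))/7.362065=-8.440023
k=2: b·v=27.1×(-1.178)=-31.923800; √(2b)=7.362065; u=(-31.923800+0.268)/7.362065=-4.299853, w=(-31.923800−0.268)/7.362065=-4.372659
k=3: b·v=27.1×(-1.189)=-32.221900; √(2b)=7.362065; u=(-32.221900+(-24.708))/7.362065=-7.732871, w=(-32.221900−(-24.708))/7.362065=-1.020624
k=4: b·v=27.1×2.943=79.755300; √(2b)=7.362065; u=(79.755300+(-34.964))/7.362065=6.084068, w=(79.755300−(-34.964))/7.362065=15.582490

0: u=-6.973329 w=-7.684542
1: u=-18.873238 w=-8.440023
2: u=-4.299853 w=-4.372659
3: u=-7.732871 w=-1.020624
4: u=6.084068 w=15.582490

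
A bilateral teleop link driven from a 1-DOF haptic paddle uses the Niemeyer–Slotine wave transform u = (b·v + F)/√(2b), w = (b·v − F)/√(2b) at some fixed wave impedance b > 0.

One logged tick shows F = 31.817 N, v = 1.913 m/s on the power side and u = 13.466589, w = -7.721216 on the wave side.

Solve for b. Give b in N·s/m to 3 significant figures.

b = 4.51 N·s/m

u + w = 5.745373;  u + w = √(2b)·v, so √(2b) = 5.745373/1.913 = 3.003331.
b = (√(2b))²/2 = 9.020000/2 = 4.510000.
(Check via u − w = 2F/√(2b): u − w = 21.187805, 2F/√(2b) = 21.187805.)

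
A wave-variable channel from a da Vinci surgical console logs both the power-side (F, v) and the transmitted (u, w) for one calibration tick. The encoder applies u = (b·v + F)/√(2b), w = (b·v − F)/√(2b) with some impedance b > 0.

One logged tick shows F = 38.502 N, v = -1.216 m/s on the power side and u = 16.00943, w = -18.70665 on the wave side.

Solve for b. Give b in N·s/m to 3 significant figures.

u + w = -2.6972;  u + w = √(2b)·v, so √(2b) = -2.6972/(-1.216) = 2.2181.
b = (√(2b))²/2 = 4.9200/2 = 2.4600.
(Check via u − w = 2F/√(2b): u − w = 34.7161, 2F/√(2b) = 34.7161.)

b = 2.46 N·s/m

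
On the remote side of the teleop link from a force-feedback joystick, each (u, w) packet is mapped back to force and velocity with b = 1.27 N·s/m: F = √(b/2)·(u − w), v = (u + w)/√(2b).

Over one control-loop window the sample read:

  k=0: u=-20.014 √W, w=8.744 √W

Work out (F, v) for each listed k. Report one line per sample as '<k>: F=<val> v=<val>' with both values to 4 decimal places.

k=0: u−w=-28.7580, u+w=-11.2700; √(b/2)=0.7969, √(2b)=1.5937; F=0.7969×(-28.758)=-22.9164, v=-11.2700/1.5937=-7.0714

0: F=-22.9164 v=-7.0714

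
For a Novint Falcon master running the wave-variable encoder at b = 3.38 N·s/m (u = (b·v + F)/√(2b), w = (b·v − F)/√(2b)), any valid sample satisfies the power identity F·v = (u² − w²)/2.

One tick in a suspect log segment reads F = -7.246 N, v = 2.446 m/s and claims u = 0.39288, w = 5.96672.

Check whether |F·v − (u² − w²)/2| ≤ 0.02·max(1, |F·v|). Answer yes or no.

yes

F·v = (-7.246)×2.446 = -17.7237 W.
(u² − w²)/2 = (0.1544 − 35.6017)/2 = -17.7237 W.
|Δ| = 0.0000;  2% of max(1, |F·v|) = 0.3545.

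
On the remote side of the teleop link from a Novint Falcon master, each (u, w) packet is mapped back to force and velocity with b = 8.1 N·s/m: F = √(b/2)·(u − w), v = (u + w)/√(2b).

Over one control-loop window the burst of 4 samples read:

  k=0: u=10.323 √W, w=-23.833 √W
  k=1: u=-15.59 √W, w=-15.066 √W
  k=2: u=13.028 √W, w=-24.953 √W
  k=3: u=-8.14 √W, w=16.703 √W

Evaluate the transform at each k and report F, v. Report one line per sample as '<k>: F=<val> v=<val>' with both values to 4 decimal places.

k=0: u−w=34.1560, u+w=-13.5100; √(b/2)=2.0125, √(2b)=4.0249; F=2.0125×34.156=68.7376, v=-13.5100/4.0249=-3.3566
k=1: u−w=-0.5240, u+w=-30.6560; √(b/2)=2.0125, √(2b)=4.0249; F=2.0125×(-0.524)=-1.0545, v=-30.6560/4.0249=-7.6165
k=2: u−w=37.9810, u+w=-11.9250; √(b/2)=2.0125, √(2b)=4.0249; F=2.0125×37.981=76.4353, v=-11.9250/4.0249=-2.9628
k=3: u−w=-24.8430, u+w=8.5630; √(b/2)=2.0125, √(2b)=4.0249; F=2.0125×(-24.843)=-49.9956, v=8.5630/4.0249=2.1275

0: F=68.7376 v=-3.3566
1: F=-1.0545 v=-7.6165
2: F=76.4353 v=-2.9628
3: F=-49.9956 v=2.1275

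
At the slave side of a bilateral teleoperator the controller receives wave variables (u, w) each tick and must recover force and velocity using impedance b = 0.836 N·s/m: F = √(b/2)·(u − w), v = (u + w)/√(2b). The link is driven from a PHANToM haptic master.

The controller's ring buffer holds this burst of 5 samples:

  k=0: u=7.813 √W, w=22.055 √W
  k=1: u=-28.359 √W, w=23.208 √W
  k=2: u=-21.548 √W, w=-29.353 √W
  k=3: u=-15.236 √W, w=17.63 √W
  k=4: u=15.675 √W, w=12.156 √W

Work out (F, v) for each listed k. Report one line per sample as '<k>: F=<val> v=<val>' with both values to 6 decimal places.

0: F=-9.207869 v=23.098725
1: F=-33.339571 v=-3.983579
2: F=5.046160 v=-39.364812
3: F=-21.248829 v=1.851425
4: F=2.275136 v=21.523390

k=0: u−w=-14.242000, u+w=29.868000; √(b/2)=0.646529, √(2b)=1.293058; F=0.646529×(-14.242)=-9.207869, v=29.868000/1.293058=23.098725
k=1: u−w=-51.567000, u+w=-5.151000; √(b/2)=0.646529, √(2b)=1.293058; F=0.646529×(-51.567)=-33.339571, v=-5.151000/1.293058=-3.983579
k=2: u−w=7.805000, u+w=-50.901000; √(b/2)=0.646529, √(2b)=1.293058; F=0.646529×7.805=5.046160, v=-50.901000/1.293058=-39.364812
k=3: u−w=-32.866000, u+w=2.394000; √(b/2)=0.646529, √(2b)=1.293058; F=0.646529×(-32.866)=-21.248829, v=2.394000/1.293058=1.851425
k=4: u−w=3.519000, u+w=27.831000; √(b/2)=0.646529, √(2b)=1.293058; F=0.646529×3.519=2.275136, v=27.831000/1.293058=21.523390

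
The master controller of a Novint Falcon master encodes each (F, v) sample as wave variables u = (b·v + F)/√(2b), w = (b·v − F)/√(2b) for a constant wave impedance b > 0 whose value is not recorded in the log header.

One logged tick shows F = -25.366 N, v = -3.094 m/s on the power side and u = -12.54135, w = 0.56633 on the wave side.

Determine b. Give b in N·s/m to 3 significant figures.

u + w = -11.9750;  u + w = √(2b)·v, so √(2b) = -11.9750/(-3.094) = 3.8704.
b = (√(2b))²/2 = 14.9800/2 = 7.4900.
(Check via u − w = 2F/√(2b): u − w = -13.1077, 2F/√(2b) = -13.1077.)

b = 7.49 N·s/m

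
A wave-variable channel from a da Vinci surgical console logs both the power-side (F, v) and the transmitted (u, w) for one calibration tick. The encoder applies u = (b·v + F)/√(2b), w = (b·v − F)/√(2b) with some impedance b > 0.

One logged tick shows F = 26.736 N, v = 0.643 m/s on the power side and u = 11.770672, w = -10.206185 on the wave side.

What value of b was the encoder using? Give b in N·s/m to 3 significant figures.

b = 2.96 N·s/m

u + w = 1.564487;  u + w = √(2b)·v, so √(2b) = 1.564487/0.643 = 2.433106.
b = (√(2b))²/2 = 5.920004/2 = 2.960002.
(Check via u − w = 2F/√(2b): u − w = 21.976857, 2F/√(2b) = 21.976850.)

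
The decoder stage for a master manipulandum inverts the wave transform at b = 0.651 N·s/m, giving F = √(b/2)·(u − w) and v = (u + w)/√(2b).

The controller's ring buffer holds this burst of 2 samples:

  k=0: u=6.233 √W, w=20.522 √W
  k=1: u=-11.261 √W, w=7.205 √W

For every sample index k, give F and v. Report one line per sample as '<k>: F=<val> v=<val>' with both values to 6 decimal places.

k=0: u−w=-14.289000, u+w=26.755000; √(b/2)=0.570526, √(2b)=1.141052; F=0.570526×(-14.289)=-8.152247, v=26.755000/1.141052=23.447658
k=1: u−w=-18.466000, u+w=-4.056000; √(b/2)=0.570526, √(2b)=1.141052; F=0.570526×(-18.466)=-10.535334, v=-4.056000/1.141052=-3.554614

0: F=-8.152247 v=23.447658
1: F=-10.535334 v=-3.554614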